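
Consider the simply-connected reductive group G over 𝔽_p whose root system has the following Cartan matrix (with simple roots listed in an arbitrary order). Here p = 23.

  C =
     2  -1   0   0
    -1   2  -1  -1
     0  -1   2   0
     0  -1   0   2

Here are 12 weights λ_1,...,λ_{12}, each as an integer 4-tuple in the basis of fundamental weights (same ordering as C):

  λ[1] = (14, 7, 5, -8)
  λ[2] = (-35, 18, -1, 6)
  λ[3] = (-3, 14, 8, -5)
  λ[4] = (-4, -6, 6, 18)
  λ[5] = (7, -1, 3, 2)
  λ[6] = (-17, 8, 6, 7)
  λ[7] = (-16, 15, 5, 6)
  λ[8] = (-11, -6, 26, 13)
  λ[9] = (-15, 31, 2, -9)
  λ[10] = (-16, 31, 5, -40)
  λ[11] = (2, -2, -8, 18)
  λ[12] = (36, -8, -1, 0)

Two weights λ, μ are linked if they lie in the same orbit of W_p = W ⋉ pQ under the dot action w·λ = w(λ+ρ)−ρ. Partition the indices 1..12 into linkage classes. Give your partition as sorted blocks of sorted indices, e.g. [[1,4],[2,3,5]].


Cartan matrix: type D_4 (|W|=192); un-permuting the 4 rows.

Each λ_j+ρ reduced to Ā_23; 4-tuples below use C's row order:

  [1] (9, 6, 0, 1)
  [2] (8, 0, 4, 3)
  [3] (1, 1, 8, 3)
  [4] (5, 2, 1, 11)
  [5] (8, 0, 4, 3)
  [6] (9, 6, 0, 1)
  [7] (9, 6, 0, 1)
  [8] (1, 1, 8, 3)
  [9] (1, 1, 8, 3)
  [10] (9, 6, 0, 1)
  [11] (5, 2, 1, 11)
  [12] (9, 6, 0, 1)

Grouping the 12 weights by Ā_23-representative: 4 linkage classes.

[[1, 6, 7, 10, 12], [2, 5], [3, 8, 9], [4, 11]]


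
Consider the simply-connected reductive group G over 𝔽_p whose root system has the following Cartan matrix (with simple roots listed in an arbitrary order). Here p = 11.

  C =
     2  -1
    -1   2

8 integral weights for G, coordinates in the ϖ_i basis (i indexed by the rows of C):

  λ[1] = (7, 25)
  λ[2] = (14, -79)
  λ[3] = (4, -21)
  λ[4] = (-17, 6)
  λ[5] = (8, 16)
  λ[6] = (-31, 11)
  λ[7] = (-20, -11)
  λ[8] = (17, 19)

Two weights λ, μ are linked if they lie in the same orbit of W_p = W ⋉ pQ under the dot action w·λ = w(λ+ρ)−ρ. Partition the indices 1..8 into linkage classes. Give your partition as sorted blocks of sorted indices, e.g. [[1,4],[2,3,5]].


C ↔ A_2 under row/col permutation; |W(A_2)| = 6.

Alcove-folded reps (p=11, 8 weights, presented ϖ-order):

    λ_1+ρ ↦ (1, 7)
    λ_2+ρ ↦ (1, 7)
    λ_3+ρ ↦ (2, 4)
    λ_4+ρ ↦ (2, 4)
    λ_5+ρ ↦ (2, 4)
    λ_6+ρ ↦ (1, 7)
    λ_7+ρ ↦ (1, 7)
    λ_8+ρ ↦ (2, 4)

These 8 weights hit 2 W_11-dot-orbits; sizes (4, 4):

[[1, 2, 6, 7], [3, 4, 5, 8]]


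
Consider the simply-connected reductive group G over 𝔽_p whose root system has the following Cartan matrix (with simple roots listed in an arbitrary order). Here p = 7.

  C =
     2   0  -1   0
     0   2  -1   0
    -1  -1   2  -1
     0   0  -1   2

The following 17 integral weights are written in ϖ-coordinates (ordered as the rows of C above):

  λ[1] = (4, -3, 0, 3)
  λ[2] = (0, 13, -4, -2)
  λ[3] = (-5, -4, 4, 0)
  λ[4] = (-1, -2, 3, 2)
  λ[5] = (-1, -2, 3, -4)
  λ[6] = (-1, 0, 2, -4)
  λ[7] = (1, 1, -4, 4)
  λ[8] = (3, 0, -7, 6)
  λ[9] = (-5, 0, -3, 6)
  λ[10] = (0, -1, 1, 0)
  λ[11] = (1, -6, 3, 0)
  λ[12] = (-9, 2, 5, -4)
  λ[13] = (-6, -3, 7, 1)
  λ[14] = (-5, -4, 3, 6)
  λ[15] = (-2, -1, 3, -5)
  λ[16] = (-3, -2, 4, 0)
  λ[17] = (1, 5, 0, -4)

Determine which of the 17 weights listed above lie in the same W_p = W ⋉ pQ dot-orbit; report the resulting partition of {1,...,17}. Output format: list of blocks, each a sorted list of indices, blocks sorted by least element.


Cartan matrix: type D_4 (|W|=192); un-permuting the 4 rows.

Alcove-folded reps (p=7, 17 weights, presented ϖ-order):

    [1] (2, 1, 1, 1)
    [2] (1, 0, 2, 1)
    [3] (2, 1, 1, 1)
    [4] (0, 1, 0, 3)
    [5] (0, 1, 0, 3)
    [6] (0, 1, 0, 3)
    [7] (1, 1, 1, 2)
    [8] (1, 4, 1, 0)
    [9] (1, 4, 1, 0)
    [10] (1, 0, 2, 1)
    [11] (1, 4, 1, 0)
    [12] (2, 1, 1, 1)
    [13] (2, 1, 1, 1)
    [14] (0, 1, 0, 3)
    [15] (0, 1, 0, 3)
    [16] (2, 1, 1, 1)
    [17] (0, 4, 0, 1)

These 17 weights hit 6 W_7-dot-orbits; sizes (5, 2, 5, 1, 3, 1):

[[1, 3, 12, 13, 16], [2, 10], [4, 5, 6, 14, 15], [7], [8, 9, 11], [17]]


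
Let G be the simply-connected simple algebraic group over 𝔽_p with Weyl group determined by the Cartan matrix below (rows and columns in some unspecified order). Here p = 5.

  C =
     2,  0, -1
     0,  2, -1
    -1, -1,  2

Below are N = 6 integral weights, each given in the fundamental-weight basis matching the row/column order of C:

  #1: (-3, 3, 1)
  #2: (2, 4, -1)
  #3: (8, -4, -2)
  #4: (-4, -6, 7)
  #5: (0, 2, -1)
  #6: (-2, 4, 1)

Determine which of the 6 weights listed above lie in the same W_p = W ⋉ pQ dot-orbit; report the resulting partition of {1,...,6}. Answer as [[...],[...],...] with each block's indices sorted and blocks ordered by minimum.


C ↔ A_3 under row/col permutation; |W(A_3)| = 24.

Alcove-folded reps (p=5, 6 weights, presented ϖ-order):

  λ_1+ρ ↦ (1, 3, 0) · λ_2+ρ ↦ (0, 2, 0) · λ_3+ρ ↦ (1, 3, 0) · λ_4+ρ ↦ (0, 2, 0) · λ_5+ρ ↦ (1, 3, 0) · λ_6+ρ ↦ (1, 3, 0)

These 6 weights hit 2 W_5-dot-orbits; sizes (4, 2):

[[1, 3, 5, 6], [2, 4]]


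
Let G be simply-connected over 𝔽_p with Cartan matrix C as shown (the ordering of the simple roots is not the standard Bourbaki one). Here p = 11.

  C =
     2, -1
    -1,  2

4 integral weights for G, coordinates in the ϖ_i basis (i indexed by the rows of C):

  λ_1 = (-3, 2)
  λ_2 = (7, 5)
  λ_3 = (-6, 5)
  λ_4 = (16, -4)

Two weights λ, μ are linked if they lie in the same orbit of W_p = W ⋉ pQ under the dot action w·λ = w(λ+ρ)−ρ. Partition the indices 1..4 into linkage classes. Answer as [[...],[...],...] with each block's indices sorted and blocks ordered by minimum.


Cartan matrix: type A_2 (|W|=6); un-permuting the 2 rows.

Alcove-folded reps (p=11, 4 weights, presented ϖ-order):

    λ_1 → (2, 1)
    λ_2 → (5, 3)
    λ_3 → (5, 1)
    λ_4 → (5, 3)

Partition of {1..4} into 3 W_11-dot-orbits:

[[1], [2, 4], [3]]


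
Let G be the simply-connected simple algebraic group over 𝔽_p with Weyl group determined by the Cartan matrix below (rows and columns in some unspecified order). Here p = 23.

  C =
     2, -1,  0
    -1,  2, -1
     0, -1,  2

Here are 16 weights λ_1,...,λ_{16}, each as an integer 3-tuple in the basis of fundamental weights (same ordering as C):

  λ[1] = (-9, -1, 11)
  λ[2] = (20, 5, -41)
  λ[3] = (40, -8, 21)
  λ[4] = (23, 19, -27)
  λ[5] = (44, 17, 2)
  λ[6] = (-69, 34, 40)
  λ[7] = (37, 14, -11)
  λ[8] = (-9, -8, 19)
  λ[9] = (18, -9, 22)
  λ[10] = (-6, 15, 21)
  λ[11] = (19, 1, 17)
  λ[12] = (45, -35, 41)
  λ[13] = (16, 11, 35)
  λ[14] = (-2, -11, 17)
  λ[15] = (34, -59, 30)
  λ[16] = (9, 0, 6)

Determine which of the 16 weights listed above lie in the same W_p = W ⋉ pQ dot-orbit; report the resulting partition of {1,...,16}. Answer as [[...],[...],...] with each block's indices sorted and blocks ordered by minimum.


Cartan matrix: type A_3 (|W|=24); un-permuting the 3 rows.

Alcove-folded reps (p=23, 16 weights, presented ϖ-order):

  λ_1 → (0, 8, 4)
  λ_2 → (4, 6, 11)
  λ_3 → (10, 1, 7)
  λ_4 → (3, 2, 1)
  λ_5 → (3, 2, 1)
  λ_6 → (10, 1, 7)
  λ_7 → (7, 8, 5)
  λ_8 → (7, 8, 5)
  λ_9 → (0, 8, 4)
  λ_10 → (10, 1, 7)
  λ_11 → (3, 2, 1)
  λ_12 → (0, 8, 4)
  λ_13 → (4, 6, 11)
  λ_14 → (10, 1, 7)
  λ_15 → (0, 8, 4)
  λ_16 → (10, 1, 7)

5 distinct reps among the 16 weights ⇒ 5 W_23-linkage classes:

[[1, 9, 12, 15], [2, 13], [3, 6, 10, 14, 16], [4, 5, 11], [7, 8]]


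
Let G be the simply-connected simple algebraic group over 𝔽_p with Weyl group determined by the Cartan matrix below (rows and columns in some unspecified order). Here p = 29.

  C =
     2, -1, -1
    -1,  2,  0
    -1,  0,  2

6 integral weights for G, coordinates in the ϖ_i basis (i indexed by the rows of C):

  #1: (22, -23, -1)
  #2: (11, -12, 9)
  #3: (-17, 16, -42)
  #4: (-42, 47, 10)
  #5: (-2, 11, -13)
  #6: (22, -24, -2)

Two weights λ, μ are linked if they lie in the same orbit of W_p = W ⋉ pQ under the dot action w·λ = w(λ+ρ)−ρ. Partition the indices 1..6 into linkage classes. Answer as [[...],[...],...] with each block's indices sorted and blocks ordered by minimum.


A_3 Cartan matrix, 3 simple roots permuted; ρ=(1,1,1).

W_29-reps of the 6 weights in Ā_29 (same 3-coord order as C):

  1: (1, 22, 0)
  2: (1, 11, 10)
  3: (11, 1, 1)
  4: (1, 11, 10)
  5: (11, 1, 1)
  6: (1, 22, 0)

These 6 weights hit 3 W_29-dot-orbits; sizes (2, 2, 2):

[[1, 6], [2, 4], [3, 5]]


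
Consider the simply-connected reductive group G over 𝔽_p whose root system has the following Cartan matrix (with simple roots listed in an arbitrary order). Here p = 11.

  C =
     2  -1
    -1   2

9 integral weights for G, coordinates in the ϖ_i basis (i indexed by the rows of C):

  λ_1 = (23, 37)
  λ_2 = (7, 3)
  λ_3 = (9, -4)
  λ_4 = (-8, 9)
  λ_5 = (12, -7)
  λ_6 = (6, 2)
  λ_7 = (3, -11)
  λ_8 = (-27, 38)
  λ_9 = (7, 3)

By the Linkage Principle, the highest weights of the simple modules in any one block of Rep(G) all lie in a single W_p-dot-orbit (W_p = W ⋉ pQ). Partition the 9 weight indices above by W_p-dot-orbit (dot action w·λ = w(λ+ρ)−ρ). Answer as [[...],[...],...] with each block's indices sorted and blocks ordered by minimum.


Cartan matrix: type A_2 (|W|=6); un-permuting the 2 rows.

Each λ_j+ρ reduced to Ā_11; 2-tuples below use C's row order:

  λ_1 → (5, 4) · λ_2 → (7, 3) · λ_3 → (7, 3) · λ_4 → (7, 3) · λ_5 → (5, 4) · λ_6 → (7, 3) · λ_7 → (6, 4) · λ_8 → (5, 4) · λ_9 → (7, 3)

These 9 weights hit 3 W_11-dot-orbits; sizes (3, 5, 1):

[[1, 5, 8], [2, 3, 4, 6, 9], [7]]


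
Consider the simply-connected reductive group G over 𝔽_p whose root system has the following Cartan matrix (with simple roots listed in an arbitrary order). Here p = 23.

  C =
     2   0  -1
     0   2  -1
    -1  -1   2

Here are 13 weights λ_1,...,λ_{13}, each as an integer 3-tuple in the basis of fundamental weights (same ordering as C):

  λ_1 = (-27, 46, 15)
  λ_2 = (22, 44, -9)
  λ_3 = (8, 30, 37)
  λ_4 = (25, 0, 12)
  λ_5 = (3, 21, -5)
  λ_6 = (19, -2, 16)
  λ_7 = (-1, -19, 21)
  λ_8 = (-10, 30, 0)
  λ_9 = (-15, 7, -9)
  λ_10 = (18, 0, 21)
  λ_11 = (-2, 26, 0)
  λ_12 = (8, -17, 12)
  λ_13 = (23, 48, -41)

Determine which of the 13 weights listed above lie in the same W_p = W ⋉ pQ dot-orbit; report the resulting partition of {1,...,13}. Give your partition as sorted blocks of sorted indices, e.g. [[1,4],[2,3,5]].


Type A_3, rank 3, |W|=24; reorder rows/cols to standard.

Each λ_j+ρ reduced to Ā_23; 3-tuples below use C's row order:

    λ_1 → (6, 13, 3)
    λ_2 → (8, 14, 0)
    λ_3 → (8, 14, 0)
    λ_4 → (6, 13, 3)
    λ_5 → (0, 18, 4)
    λ_6 → (6, 13, 3)
    λ_7 → (0, 18, 4)
    λ_8 → (8, 14, 0)
    λ_9 → (8, 14, 0)
    λ_10 → (0, 18, 4)
    λ_11 → (0, 18, 4)
    λ_12 → (6, 13, 3)
    λ_13 → (6, 13, 3)

Partition of {1..13} into 3 W_23-dot-orbits:

[[1, 4, 6, 12, 13], [2, 3, 8, 9], [5, 7, 10, 11]]


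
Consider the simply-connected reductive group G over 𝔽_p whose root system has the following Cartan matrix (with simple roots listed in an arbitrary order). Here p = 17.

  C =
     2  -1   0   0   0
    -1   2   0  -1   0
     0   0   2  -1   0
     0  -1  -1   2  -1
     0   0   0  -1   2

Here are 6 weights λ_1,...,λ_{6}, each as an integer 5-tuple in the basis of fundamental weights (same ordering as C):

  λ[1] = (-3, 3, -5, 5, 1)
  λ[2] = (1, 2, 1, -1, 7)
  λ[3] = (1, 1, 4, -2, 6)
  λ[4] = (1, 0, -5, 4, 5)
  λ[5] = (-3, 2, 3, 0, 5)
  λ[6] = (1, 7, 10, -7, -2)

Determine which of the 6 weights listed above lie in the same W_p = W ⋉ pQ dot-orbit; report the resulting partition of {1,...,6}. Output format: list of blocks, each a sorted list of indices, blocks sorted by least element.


Cartan matrix: type D_5 (|W|=1920); un-permuting the 5 rows.

W_17-reps of the 6 weights in Ā_17 (same 5-coord order as C):

    λ_1 → (2, 2, 4, 2, 2)
    λ_2 → (2, 2, 2, 0, 8)
    λ_3 → (2, 1, 4, 1, 6)
    λ_4 → (2, 1, 4, 1, 6)
    λ_5 → (2, 1, 4, 1, 6)
    λ_6 → (2, 1, 4, 1, 6)

The 6 indices split into 3 linkage classes (same alcove rep ⇔ same W_17-dot-orbit):

[[1], [2], [3, 4, 5, 6]]


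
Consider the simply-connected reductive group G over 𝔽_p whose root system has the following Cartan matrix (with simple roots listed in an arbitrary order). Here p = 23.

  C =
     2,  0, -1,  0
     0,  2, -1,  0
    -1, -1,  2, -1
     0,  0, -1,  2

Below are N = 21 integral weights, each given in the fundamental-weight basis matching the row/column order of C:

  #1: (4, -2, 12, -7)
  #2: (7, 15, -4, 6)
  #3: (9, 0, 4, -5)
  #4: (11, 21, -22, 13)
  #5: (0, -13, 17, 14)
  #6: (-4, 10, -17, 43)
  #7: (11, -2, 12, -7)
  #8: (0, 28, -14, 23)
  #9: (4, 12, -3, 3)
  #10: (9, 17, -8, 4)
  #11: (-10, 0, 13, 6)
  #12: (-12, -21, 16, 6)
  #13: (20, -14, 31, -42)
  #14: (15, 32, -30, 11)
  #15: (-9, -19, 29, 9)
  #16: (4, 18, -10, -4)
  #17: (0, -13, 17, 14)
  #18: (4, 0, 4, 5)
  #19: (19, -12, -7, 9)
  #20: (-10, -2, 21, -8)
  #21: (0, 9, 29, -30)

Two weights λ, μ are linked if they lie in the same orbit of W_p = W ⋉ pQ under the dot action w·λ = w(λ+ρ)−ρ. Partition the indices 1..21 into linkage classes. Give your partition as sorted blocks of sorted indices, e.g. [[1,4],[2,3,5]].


Root system D_4: the 4×4 matrix C matches after relabeling.

Alcove-folded reps (p=23, 21 weights, presented ϖ-order):

    λ_1 → (5, 1, 5, 6)
    λ_2 → (3, 11, 2, 2)
    λ_3 → (10, 1, 1, 4)
    λ_4 → (9, 1, 1, 7)
    λ_5 → (10, 1, 1, 4)
    λ_6 → (3, 11, 2, 2)
    λ_7 → (10, 1, 1, 4)
    λ_8 → (5, 1, 5, 6)
    λ_9 → (3, 11, 2, 2)
    λ_10 → (3, 11, 2, 2)
    λ_11 → (9, 1, 1, 7)
    λ_12 → (3, 6, 3, 7)
    λ_13 → (9, 1, 1, 7)
    λ_14 → (3, 6, 3, 7)
    λ_15 → (9, 1, 1, 7)
    λ_16 → (3, 3, 4, 5)
    λ_17 → (10, 1, 1, 4)
    λ_18 → (5, 1, 5, 6)
    λ_19 → (3, 6, 3, 7)
    λ_20 → (9, 1, 1, 7)
    λ_21 → (10, 1, 1, 4)

The 21 indices split into 6 linkage classes (same alcove rep ⇔ same W_23-dot-orbit):

[[1, 8, 18], [2, 6, 9, 10], [3, 5, 7, 17, 21], [4, 11, 13, 15, 20], [12, 14, 19], [16]]


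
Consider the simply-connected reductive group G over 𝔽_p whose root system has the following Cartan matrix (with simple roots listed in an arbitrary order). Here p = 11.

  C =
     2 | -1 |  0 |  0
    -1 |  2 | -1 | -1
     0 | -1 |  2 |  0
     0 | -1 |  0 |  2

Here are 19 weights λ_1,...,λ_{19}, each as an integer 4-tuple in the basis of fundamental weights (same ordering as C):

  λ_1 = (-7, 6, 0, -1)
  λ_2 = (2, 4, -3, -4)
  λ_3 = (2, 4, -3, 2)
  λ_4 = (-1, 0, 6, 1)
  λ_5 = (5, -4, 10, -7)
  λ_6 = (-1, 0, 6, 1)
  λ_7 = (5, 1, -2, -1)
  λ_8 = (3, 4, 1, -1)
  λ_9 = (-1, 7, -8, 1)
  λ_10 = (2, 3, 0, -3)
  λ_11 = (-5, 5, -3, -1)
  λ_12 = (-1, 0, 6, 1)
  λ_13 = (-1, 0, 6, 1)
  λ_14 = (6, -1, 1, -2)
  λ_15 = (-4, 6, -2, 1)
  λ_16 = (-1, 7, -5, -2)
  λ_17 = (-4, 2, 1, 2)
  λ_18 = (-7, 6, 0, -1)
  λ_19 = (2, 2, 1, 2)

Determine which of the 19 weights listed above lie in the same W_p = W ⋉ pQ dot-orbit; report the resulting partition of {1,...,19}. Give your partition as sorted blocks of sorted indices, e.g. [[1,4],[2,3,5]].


Dynkin diagram of C (from the 6 off-diagonal −1 entries): D_4.

Each λ_j+ρ reduced to Ā_11; 4-tuples below use C's row order:

  λ_1 → (6, 1, 1, 0) · λ_2 → (3, 0, 2, 3) · λ_3 → (3, 0, 2, 3) · λ_4 → (0, 1, 7, 2) · λ_5 → (3, 0, 2, 3) · λ_6 → (0, 1, 7, 2) · λ_7 → (6, 1, 1, 0) · λ_8 → (4, 0, 2, 0) · λ_9 → (0, 1, 7, 2) · λ_10 → (3, 2, 1, 2) · λ_11 → (4, 0, 2, 0) · λ_12 → (0, 1, 7, 2) · λ_13 → (0, 1, 7, 2) · λ_14 → (6, 1, 1, 0) · λ_15 → (3, 2, 1, 2) · λ_16 → (0, 3, 4, 1) · λ_17 → (3, 0, 2, 3) · λ_18 → (6, 1, 1, 0) · λ_19 → (3, 0, 2, 3)

Linkage partition of the 19 weights (6 classes, p=11):

[[1, 7, 14, 18], [2, 3, 5, 17, 19], [4, 6, 9, 12, 13], [8, 11], [10, 15], [16]]


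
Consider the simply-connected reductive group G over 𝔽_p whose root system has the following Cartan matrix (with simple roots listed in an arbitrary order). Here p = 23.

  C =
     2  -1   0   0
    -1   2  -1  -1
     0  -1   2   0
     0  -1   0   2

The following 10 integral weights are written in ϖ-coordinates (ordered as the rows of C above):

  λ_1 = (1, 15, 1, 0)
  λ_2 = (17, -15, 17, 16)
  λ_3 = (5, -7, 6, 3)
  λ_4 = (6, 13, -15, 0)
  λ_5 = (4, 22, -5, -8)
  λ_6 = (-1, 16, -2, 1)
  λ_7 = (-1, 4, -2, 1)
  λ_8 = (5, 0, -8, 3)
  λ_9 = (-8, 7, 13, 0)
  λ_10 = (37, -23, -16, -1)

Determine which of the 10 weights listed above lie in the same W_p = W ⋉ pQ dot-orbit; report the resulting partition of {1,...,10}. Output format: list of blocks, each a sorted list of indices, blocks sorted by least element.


C ↔ D_4 under row/col permutation; |W(D_4)| = 192.

Alcove-folded reps (p=23, 10 weights, presented ϖ-order):

    λ_1+ρ ↦ (2, 2, 2, 1)
    λ_2+ρ ↦ (2, 2, 2, 1)
    λ_3+ρ ↦ (0, 4, 1, 2)
    λ_4+ρ ↦ (7, 0, 14, 1)
    λ_5+ρ ↦ (0, 4, 1, 2)
    λ_6+ρ ↦ (0, 4, 1, 2)
    λ_7+ρ ↦ (0, 4, 1, 2)
    λ_8+ρ ↦ (0, 4, 1, 2)
    λ_9+ρ ↦ (7, 0, 14, 1)
    λ_10+ρ ↦ (7, 0, 14, 1)

The 10 indices split into 3 linkage classes (same alcove rep ⇔ same W_23-dot-orbit):

[[1, 2], [3, 5, 6, 7, 8], [4, 9, 10]]


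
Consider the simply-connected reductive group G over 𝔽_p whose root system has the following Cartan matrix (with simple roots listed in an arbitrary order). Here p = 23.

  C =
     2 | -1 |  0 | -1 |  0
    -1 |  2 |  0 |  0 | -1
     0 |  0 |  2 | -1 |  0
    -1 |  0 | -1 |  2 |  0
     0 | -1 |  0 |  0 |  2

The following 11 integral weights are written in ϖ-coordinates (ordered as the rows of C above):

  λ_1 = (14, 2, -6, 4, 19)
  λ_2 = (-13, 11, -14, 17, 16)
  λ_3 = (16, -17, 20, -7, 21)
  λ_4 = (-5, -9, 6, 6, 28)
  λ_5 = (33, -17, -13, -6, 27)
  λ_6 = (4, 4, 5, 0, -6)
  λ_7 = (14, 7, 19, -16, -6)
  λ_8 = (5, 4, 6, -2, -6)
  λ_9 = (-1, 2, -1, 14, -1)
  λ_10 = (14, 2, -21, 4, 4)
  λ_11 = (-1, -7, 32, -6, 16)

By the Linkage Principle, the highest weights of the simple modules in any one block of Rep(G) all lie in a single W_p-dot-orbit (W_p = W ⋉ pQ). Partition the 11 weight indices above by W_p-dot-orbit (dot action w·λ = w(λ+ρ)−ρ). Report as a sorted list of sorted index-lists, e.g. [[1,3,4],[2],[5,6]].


Cartan matrix: type A_5 (|W|=720); un-permuting the 5 rows.

Folding the 11 weights λ_j+ρ into Ā_23 (reps in the given 5-coord order):

    λ_1 → (0, 3, 0, 15, 0)
    λ_2 → (5, 0, 6, 1, 5)
    λ_3 → (5, 2, 0, 1, 9)
    λ_4 → (2, 4, 5, 1, 9)
    λ_5 → (5, 0, 6, 1, 5)
    λ_6 → (5, 0, 6, 1, 5)
    λ_7 → (0, 3, 0, 15, 0)
    λ_8 → (5, 0, 6, 1, 5)
    λ_9 → (0, 3, 0, 15, 0)
    λ_10 → (0, 3, 0, 15, 0)
    λ_11 → (5, 0, 6, 1, 5)

4 distinct reps among the 11 weights ⇒ 4 W_23-linkage classes:

[[1, 7, 9, 10], [2, 5, 6, 8, 11], [3], [4]]


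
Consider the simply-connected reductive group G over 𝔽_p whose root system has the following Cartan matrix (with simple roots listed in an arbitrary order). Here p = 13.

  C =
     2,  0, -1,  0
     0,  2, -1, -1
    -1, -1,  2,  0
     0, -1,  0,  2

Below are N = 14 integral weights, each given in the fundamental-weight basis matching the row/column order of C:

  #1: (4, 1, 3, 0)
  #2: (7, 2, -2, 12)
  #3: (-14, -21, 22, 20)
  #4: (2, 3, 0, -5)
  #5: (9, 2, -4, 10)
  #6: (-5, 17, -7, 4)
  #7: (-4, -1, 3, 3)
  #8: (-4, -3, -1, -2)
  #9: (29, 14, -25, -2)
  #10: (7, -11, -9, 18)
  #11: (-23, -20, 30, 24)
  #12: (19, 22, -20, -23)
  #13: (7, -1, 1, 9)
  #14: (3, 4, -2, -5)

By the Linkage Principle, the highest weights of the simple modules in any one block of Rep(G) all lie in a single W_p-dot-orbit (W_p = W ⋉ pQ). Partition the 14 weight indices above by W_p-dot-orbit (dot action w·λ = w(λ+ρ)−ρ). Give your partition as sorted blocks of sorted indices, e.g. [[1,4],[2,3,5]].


C ↔ A_4 under row/col permutation; |W(A_4)| = 120.

λ_j+ρ reflected into Ā_13 (⟨·,θ^∨⟩≤13); 4-tuples as given:

  λ_1 → (5, 2, 4, 1);  λ_2 → (1, 0, 2, 3);  λ_3 → (1, 0, 2, 3);  λ_4 → (3, 0, 1, 4);  λ_5 → (1, 0, 2, 3);  λ_6 → (4, 3, 0, 5);  λ_7 → (3, 0, 1, 4);  λ_8 → (1, 0, 2, 3);  λ_9 → (5, 2, 4, 1);  λ_10 → (4, 3, 0, 5);  λ_11 → (5, 2, 4, 1);  λ_12 → (5, 2, 4, 1);  λ_13 → (1, 0, 2, 3);  λ_14 → (3, 0, 1, 4)

Partition of {1..14} into 4 W_13-dot-orbits:

[[1, 9, 11, 12], [2, 3, 5, 8, 13], [4, 7, 14], [6, 10]]


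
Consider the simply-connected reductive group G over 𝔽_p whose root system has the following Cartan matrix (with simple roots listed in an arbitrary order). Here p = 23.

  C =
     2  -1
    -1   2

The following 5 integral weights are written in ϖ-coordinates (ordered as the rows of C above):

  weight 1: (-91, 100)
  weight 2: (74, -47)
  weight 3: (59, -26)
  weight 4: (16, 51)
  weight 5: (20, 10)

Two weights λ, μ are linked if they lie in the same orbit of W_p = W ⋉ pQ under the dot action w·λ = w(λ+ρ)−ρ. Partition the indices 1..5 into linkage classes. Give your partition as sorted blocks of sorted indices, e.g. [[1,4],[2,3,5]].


C ↔ A_2 under row/col permutation; |W(A_2)| = 6.

λ_j+ρ reflected into Ā_23 (⟨·,θ^∨⟩≤23); 2-tuples as given:

  1: (12, 2);  2: (0, 17);  3: (12, 2);  4: (0, 17);  5: (12, 2)

Grouping the 5 weights by Ā_23-representative: 2 linkage classes.

[[1, 3, 5], [2, 4]]


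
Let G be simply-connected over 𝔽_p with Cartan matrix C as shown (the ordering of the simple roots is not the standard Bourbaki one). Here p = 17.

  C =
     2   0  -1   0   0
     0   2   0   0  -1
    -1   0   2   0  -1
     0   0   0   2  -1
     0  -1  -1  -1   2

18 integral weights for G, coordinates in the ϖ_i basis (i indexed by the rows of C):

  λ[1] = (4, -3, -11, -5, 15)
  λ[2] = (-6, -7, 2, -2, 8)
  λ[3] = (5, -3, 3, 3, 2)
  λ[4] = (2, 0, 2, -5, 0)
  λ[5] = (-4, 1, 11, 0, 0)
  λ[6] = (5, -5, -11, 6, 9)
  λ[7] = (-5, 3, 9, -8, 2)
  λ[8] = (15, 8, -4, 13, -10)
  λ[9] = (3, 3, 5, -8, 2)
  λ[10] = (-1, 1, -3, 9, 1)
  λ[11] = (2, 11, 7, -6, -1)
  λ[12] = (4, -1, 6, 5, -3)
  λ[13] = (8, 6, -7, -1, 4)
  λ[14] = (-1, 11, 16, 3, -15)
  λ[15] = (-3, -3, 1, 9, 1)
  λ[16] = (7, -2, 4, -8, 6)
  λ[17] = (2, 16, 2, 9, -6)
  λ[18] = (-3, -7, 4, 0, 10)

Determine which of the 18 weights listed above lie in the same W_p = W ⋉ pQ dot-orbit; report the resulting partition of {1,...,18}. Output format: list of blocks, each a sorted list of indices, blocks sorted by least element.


C ↔ D_5 under row/col permutation; |W(D_5)| = 1920.

Each λ_j+ρ reduced to Ā_17; 5-tuples below use C's row order:

    λ_1+ρ ↦ (5, 2, 1, 4, 0)
    λ_2+ρ ↦ (3, 6, 2, 1, 0)
    λ_3+ρ ↦ (5, 2, 1, 4, 0)
    λ_4+ρ ↦ (3, 2, 0, 1, 1)
    λ_5+ρ ↦ (3, 2, 0, 1, 1)
    λ_6+ρ ↦ (4, 0, 0, 3, 4)
    λ_7+ρ ↦ (4, 0, 0, 3, 4)
    λ_8+ρ ↦ (3, 2, 0, 1, 1)
    λ_9+ρ ↦ (4, 0, 0, 3, 4)
    λ_10+ρ ↦ (2, 2, 0, 10, 0)
    λ_11+ρ ↦ (3, 6, 2, 1, 0)
    λ_12+ρ ↦ (5, 2, 1, 4, 0)
    λ_13+ρ ↦ (3, 6, 2, 1, 0)
    λ_14+ρ ↦ (2, 2, 0, 10, 0)
    λ_15+ρ ↦ (2, 2, 0, 10, 0)
    λ_16+ρ ↦ (5, 2, 1, 4, 0)
    λ_17+ρ ↦ (3, 6, 2, 1, 0)
    λ_18+ρ ↦ (3, 6, 2, 1, 0)

The 18 indices split into 5 linkage classes (same alcove rep ⇔ same W_17-dot-orbit):

[[1, 3, 12, 16], [2, 11, 13, 17, 18], [4, 5, 8], [6, 7, 9], [10, 14, 15]]


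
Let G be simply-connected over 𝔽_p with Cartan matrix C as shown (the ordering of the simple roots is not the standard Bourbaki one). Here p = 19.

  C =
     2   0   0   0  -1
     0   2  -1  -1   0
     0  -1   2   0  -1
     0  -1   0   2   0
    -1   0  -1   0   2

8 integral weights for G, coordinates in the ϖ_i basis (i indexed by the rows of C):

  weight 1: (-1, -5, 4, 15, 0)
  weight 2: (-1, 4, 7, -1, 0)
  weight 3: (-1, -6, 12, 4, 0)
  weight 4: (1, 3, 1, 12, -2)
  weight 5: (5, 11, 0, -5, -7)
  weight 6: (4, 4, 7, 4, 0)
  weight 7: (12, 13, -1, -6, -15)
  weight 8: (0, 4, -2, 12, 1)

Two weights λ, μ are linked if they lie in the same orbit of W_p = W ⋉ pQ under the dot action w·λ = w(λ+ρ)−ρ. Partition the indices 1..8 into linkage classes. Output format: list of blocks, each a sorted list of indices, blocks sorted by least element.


Cartan matrix: type A_5 (|W|=720); un-permuting the 5 rows.

Ā_19 reps of the 8 weights (A_5, coords as presented):

  [1] (0, 4, 1, 12, 1);  [2] (0, 5, 8, 0, 1);  [3] (0, 5, 8, 0, 1);  [4] (0, 4, 1, 12, 1);  [5] (0, 3, 5, 4, 1);  [6] (0, 5, 8, 0, 1);  [7] (0, 5, 8, 0, 1);  [8] (0, 4, 1, 12, 1)

These 8 weights hit 3 W_19-dot-orbits; sizes (3, 4, 1):

[[1, 4, 8], [2, 3, 6, 7], [5]]


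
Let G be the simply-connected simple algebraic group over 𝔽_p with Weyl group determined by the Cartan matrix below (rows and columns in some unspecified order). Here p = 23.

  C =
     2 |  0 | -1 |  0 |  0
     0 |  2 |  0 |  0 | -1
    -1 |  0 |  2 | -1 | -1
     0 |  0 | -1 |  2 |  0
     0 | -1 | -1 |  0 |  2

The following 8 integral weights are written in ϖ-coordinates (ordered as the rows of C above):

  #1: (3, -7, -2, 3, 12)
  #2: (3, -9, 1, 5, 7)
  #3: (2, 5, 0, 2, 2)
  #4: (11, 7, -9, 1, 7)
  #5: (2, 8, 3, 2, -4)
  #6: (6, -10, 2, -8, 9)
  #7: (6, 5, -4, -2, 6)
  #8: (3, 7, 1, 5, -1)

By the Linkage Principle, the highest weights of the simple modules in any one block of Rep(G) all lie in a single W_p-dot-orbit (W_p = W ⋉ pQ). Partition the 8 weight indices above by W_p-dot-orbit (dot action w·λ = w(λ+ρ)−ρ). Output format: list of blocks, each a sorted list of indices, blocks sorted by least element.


Type D_5, rank 5, |W|=1920; reorder rows/cols to standard.

Each λ_j+ρ reduced to Ā_23; 5-tuples below use C's row order:

    λ_1 → (3, 6, 1, 3, 3)
    λ_2 → (4, 8, 2, 6, 0)
    λ_3 → (3, 6, 1, 3, 3)
    λ_4 → (4, 8, 2, 6, 0)
    λ_5 → (3, 6, 1, 3, 3)
    λ_6 → (3, 6, 1, 3, 3)
    λ_7 → (3, 6, 1, 3, 3)
    λ_8 → (4, 8, 2, 6, 0)

The 8 indices split into 2 linkage classes (same alcove rep ⇔ same W_23-dot-orbit):

[[1, 3, 5, 6, 7], [2, 4, 8]]


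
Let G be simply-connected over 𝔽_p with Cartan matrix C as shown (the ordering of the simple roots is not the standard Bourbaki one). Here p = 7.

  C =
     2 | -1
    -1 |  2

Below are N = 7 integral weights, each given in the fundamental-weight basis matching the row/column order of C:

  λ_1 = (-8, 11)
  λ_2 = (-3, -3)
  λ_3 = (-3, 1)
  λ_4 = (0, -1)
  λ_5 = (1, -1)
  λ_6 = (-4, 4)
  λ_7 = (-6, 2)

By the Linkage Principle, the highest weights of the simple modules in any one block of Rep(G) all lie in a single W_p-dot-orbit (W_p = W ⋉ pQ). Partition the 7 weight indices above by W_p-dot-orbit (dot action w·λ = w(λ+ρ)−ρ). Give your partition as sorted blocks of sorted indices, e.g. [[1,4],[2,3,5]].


Dynkin diagram of C (from the 2 off-diagonal −1 entries): A_2.

Folding the 7 weights λ_j+ρ into Ā_7 (reps in the given 2-coord order):

  [1] (2, 0);  [2] (2, 2);  [3] (2, 0);  [4] (1, 0);  [5] (2, 0);  [6] (3, 2);  [7] (3, 2)

Grouping the 7 weights by Ā_7-representative: 4 linkage classes.

[[1, 3, 5], [2], [4], [6, 7]]


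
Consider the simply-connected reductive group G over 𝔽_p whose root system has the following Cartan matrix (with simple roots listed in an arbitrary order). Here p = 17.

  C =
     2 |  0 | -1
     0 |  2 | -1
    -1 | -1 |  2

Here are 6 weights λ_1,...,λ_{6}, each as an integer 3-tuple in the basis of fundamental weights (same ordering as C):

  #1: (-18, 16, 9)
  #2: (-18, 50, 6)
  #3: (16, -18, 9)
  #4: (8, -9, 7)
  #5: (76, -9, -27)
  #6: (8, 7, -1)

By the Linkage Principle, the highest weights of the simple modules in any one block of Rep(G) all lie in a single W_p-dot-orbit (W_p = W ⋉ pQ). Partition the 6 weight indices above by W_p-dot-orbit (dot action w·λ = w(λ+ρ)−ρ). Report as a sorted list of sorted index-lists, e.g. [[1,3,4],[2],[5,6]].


Root system A_3: the 3×3 matrix C matches after relabeling.

λ_j+ρ reflected into Ā_17 (⟨·,θ^∨⟩≤17); 3-tuples as given:

  [1] (0, 0, 7) · [2] (0, 0, 7) · [3] (0, 0, 7) · [4] (9, 8, 0) · [5] (9, 8, 0) · [6] (9, 8, 0)

Partition of {1..6} into 2 W_17-dot-orbits:

[[1, 2, 3], [4, 5, 6]]


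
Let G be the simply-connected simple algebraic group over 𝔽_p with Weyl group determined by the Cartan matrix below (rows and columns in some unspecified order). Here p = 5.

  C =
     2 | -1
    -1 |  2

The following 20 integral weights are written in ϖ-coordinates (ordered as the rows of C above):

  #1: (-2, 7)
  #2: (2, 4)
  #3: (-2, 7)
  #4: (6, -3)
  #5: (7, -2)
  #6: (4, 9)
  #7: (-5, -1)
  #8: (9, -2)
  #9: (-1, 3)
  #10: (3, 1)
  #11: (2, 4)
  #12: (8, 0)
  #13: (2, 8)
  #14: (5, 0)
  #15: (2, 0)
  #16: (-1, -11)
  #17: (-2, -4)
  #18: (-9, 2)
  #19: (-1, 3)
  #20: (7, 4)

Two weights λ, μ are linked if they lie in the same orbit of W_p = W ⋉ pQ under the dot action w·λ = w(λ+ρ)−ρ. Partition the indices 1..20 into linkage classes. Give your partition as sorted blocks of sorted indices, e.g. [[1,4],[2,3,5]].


Cartan matrix: type A_2 (|W|=6); un-permuting the 2 rows.

Ā_5 reps of the 20 weights (A_2, coords as presented):

  λ_1+ρ ↦ (2, 2) · λ_2+ρ ↦ (0, 2) · λ_3+ρ ↦ (2, 2) · λ_4+ρ ↦ (3, 0) · λ_5+ρ ↦ (2, 2) · λ_6+ρ ↦ (0, 5) · λ_7+ρ ↦ (0, 4) · λ_8+ρ ↦ (0, 4) · λ_9+ρ ↦ (0, 4) · λ_10+ρ ↦ (3, 1) · λ_11+ρ ↦ (0, 2) · λ_12+ρ ↦ (0, 4) · λ_13+ρ ↦ (2, 2) · λ_14+ρ ↦ (3, 1) · λ_15+ρ ↦ (3, 1) · λ_16+ρ ↦ (0, 5) · λ_17+ρ ↦ (3, 1) · λ_18+ρ ↦ (0, 2) · λ_19+ρ ↦ (0, 4) · λ_20+ρ ↦ (3, 0)

These 20 weights hit 6 W_5-dot-orbits; sizes (4, 3, 2, 2, 5, 4):

[[1, 3, 5, 13], [2, 11, 18], [4, 20], [6, 16], [7, 8, 9, 12, 19], [10, 14, 15, 17]]


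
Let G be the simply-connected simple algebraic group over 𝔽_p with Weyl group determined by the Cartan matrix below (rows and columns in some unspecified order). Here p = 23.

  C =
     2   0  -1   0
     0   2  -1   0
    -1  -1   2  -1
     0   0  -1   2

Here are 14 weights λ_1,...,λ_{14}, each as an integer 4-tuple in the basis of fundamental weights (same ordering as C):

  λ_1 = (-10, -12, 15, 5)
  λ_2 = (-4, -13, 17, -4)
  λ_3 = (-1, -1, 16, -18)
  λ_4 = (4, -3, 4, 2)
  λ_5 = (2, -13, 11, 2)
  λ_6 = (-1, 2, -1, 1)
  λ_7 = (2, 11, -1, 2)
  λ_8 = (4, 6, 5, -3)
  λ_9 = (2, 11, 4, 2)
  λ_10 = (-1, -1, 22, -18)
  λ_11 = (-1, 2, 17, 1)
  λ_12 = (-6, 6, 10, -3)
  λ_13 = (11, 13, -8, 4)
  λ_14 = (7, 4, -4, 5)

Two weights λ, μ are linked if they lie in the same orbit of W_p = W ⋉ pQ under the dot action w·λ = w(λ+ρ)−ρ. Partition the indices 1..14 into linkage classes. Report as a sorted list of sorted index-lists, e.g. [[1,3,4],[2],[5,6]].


D_4 Cartan matrix, 4 simple roots permuted; ρ=(1,1,1,1).

Ā_23 reps of the 14 weights (D_4, coords as presented):

    λ_1 → (5, 7, 4, 2)
    λ_2 → (3, 12, 0, 3)
    λ_3 → (0, 0, 0, 17)
    λ_4 → (5, 2, 3, 3)
    λ_5 → (3, 12, 0, 3)
    λ_6 → (0, 3, 0, 2)
    λ_7 → (3, 12, 0, 3)
    λ_8 → (5, 7, 4, 2)
    λ_9 → (3, 12, 0, 3)
    λ_10 → (0, 0, 0, 17)
    λ_11 → (0, 3, 0, 2)
    λ_12 → (5, 7, 4, 2)
    λ_13 → (5, 7, 4, 2)
    λ_14 → (5, 2, 3, 3)

These 14 weights hit 5 W_23-dot-orbits; sizes (4, 4, 2, 2, 2):

[[1, 8, 12, 13], [2, 5, 7, 9], [3, 10], [4, 14], [6, 11]]


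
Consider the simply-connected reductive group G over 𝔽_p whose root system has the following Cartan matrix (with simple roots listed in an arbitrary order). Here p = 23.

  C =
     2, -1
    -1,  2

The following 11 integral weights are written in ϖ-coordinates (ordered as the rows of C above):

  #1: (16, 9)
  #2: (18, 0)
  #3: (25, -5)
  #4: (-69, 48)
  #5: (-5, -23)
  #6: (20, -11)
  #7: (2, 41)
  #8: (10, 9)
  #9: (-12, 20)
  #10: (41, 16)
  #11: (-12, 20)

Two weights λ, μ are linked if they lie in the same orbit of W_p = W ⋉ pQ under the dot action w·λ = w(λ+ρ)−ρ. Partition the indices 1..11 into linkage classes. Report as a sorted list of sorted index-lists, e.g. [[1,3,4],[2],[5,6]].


Root system A_2: the 2×2 matrix C matches after relabeling.

Alcove-folded reps (p=23, 11 weights, presented ϖ-order):

  [1] (13, 6);  [2] (19, 1);  [3] (19, 1);  [4] (19, 1);  [5] (19, 1);  [6] (11, 10);  [7] (19, 1);  [8] (11, 10);  [9] (11, 10);  [10] (13, 6);  [11] (11, 10)

3 distinct reps among the 11 weights ⇒ 3 W_23-linkage classes:

[[1, 10], [2, 3, 4, 5, 7], [6, 8, 9, 11]]


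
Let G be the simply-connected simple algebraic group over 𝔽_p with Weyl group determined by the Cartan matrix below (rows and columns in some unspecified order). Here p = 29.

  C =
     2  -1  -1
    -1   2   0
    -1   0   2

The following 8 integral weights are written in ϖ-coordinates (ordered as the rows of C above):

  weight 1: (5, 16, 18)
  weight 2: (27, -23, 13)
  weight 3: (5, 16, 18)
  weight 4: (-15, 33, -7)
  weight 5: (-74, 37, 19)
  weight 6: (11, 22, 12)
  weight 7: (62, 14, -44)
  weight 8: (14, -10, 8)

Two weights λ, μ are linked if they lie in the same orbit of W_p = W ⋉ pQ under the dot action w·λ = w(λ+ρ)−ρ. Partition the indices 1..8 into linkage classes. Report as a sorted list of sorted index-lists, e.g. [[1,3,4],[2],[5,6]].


A_3 Cartan matrix, 3 simple roots permuted; ρ=(1,1,1).

Ā_29 reps of the 8 weights (A_3, coords as presented):

  λ_1 → (6, 4, 6) · λ_2 → (6, 9, 1) · λ_3 → (6, 4, 6) · λ_4 → (6, 9, 9) · λ_5 → (6, 9, 9) · λ_6 → (6, 4, 6) · λ_7 → (6, 9, 9) · λ_8 → (6, 9, 9)

These 8 weights hit 3 W_29-dot-orbits; sizes (3, 1, 4):

[[1, 3, 6], [2], [4, 5, 7, 8]]


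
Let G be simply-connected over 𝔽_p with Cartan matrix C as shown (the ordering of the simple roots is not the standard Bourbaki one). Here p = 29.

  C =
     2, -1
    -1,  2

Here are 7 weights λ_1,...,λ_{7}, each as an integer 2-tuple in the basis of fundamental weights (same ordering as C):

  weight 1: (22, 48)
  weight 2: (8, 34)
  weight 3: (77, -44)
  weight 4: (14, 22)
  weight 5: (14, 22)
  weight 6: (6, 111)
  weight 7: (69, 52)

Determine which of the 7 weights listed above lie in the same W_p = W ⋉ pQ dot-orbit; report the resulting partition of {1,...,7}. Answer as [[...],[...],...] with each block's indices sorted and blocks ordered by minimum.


A_2 Cartan matrix, 2 simple roots permuted; ρ=(1,1).

W_29-reps of the 7 weights in Ā_29 (same 2-coord order as C):

  λ_1 → (6, 14);  λ_2 → (6, 14);  λ_3 → (6, 14);  λ_4 → (6, 14);  λ_5 → (6, 14);  λ_6 → (4, 22);  λ_7 → (7, 5)

3 distinct reps among the 7 weights ⇒ 3 W_29-linkage classes:

[[1, 2, 3, 4, 5], [6], [7]]


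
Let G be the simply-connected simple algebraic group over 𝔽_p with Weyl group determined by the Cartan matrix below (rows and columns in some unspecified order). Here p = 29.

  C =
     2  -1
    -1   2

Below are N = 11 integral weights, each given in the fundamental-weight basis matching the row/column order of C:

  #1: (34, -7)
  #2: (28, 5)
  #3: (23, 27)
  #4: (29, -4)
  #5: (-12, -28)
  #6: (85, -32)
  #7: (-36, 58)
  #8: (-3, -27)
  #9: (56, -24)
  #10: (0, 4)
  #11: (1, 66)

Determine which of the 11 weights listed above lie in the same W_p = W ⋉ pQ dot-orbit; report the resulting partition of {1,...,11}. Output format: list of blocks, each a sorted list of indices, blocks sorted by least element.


Root system A_2: the 2×2 matrix C matches after relabeling.

λ_j+ρ reflected into Ā_29 (⟨·,θ^∨⟩≤29); 2-tuples as given:

  1: (23, 0)
  2: (23, 0)
  3: (1, 5)
  4: (26, 2)
  5: (18, 2)
  6: (26, 2)
  7: (1, 5)
  8: (26, 2)
  9: (1, 5)
  10: (1, 5)
  11: (18, 2)

4 distinct reps among the 11 weights ⇒ 4 W_29-linkage classes:

[[1, 2], [3, 7, 9, 10], [4, 6, 8], [5, 11]]


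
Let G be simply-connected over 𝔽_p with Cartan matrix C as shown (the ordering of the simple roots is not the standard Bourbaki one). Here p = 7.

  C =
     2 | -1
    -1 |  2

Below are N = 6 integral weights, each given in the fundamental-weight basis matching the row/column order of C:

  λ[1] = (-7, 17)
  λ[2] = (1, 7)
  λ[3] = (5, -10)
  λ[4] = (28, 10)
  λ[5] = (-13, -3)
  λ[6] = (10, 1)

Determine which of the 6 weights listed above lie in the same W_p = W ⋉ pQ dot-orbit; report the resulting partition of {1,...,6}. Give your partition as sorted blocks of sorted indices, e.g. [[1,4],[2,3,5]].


C ↔ A_2 under row/col permutation; |W(A_2)| = 6.

W_7-reps of the 6 weights in Ā_7 (same 2-coord order as C):

  [1] (1, 4) · [2] (1, 4) · [3] (1, 4) · [4] (1, 4) · [5] (5, 0) · [6] (1, 4)

These 6 weights hit 2 W_7-dot-orbits; sizes (5, 1):

[[1, 2, 3, 4, 6], [5]]


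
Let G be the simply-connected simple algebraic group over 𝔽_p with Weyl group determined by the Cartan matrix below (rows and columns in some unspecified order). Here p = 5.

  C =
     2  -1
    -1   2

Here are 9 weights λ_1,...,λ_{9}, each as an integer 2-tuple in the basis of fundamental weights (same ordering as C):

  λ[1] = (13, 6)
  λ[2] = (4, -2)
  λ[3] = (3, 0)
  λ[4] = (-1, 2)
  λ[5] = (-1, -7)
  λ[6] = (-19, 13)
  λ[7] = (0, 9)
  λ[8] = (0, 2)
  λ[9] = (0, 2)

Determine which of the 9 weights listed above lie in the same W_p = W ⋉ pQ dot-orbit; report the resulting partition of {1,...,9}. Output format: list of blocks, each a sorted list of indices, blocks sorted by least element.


A_2 Cartan matrix, 2 simple roots permuted; ρ=(1,1).

W_5-reps of the 9 weights in Ā_5 (same 2-coord order as C):

  λ_1 → (1, 3) · λ_2 → (4, 1) · λ_3 → (4, 1) · λ_4 → (0, 3) · λ_5 → (4, 1) · λ_6 → (1, 3) · λ_7 → (4, 1) · λ_8 → (1, 3) · λ_9 → (1, 3)

Linkage partition of the 9 weights (3 classes, p=5):

[[1, 6, 8, 9], [2, 3, 5, 7], [4]]


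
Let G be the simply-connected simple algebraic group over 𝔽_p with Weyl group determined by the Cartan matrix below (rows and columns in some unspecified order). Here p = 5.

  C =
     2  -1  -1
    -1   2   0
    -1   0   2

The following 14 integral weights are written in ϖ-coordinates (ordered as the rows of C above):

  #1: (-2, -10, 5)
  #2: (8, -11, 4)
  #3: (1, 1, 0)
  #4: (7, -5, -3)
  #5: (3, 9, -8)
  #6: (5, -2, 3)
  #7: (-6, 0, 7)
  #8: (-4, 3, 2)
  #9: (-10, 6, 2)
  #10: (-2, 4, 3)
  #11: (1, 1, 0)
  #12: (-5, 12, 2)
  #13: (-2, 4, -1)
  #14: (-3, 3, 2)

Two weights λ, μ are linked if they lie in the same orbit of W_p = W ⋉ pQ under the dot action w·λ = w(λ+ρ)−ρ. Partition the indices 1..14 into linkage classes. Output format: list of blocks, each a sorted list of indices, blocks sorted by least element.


A_3 Cartan matrix, 3 simple roots permuted; ρ=(1,1,1).

Alcove-folded reps (p=5, 14 weights, presented ϖ-order):

  1: (0, 4, 1);  2: (0, 4, 1);  3: (2, 2, 1);  4: (1, 1, 1);  5: (2, 2, 1);  6: (0, 4, 1);  7: (1, 1, 0);  8: (3, 1, 0);  9: (1, 1, 1);  10: (1, 1, 0);  11: (2, 2, 1);  12: (1, 1, 1);  13: (0, 4, 1);  14: (2, 2, 1)

Partition of {1..14} into 5 W_5-dot-orbits:

[[1, 2, 6, 13], [3, 5, 11, 14], [4, 9, 12], [7, 10], [8]]


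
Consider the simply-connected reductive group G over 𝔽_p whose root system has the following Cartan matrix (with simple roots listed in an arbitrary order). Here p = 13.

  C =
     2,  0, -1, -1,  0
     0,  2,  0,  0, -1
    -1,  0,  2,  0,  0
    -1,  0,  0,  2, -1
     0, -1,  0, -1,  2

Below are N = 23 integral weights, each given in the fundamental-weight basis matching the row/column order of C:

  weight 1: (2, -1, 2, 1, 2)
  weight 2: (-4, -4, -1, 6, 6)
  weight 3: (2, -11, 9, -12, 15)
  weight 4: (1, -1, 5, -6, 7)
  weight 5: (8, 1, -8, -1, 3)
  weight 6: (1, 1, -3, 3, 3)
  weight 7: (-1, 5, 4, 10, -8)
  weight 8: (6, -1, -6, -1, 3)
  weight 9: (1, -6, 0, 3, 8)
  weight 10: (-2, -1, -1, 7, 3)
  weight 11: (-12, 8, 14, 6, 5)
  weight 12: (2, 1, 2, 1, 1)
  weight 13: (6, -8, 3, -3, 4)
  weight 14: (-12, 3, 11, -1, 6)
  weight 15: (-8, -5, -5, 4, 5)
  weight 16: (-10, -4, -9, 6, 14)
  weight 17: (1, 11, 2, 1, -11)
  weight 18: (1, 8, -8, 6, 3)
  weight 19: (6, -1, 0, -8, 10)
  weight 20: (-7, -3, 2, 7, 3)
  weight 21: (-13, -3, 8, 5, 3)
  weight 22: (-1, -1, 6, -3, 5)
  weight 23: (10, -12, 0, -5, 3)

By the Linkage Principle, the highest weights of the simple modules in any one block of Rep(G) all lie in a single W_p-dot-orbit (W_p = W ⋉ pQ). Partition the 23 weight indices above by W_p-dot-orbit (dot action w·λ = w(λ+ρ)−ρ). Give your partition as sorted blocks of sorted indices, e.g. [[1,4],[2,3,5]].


Type A_5, rank 5, |W|=720; reorder rows/cols to standard.

λ_j+ρ reflected into Ā_13 (⟨·,θ^∨⟩≤13); 5-tuples as given:

  1: (3, 0, 3, 2, 3) · 2: (0, 2, 2, 4, 4) · 3: (3, 0, 3, 2, 3) · 4: (3, 0, 3, 2, 3) · 5: (2, 0, 5, 0, 4) · 6: (0, 2, 2, 4, 4) · 7: (0, 2, 2, 4, 4) · 8: (2, 0, 5, 0, 4) · 9: (0, 2, 2, 4, 4) · 10: (0, 0, 1, 7, 4) · 11: (2, 2, 7, 0, 2) · 12: (3, 2, 3, 2, 2) · 13: (3, 2, 3, 2, 2) · 14: (0, 0, 1, 7, 4) · 15: (2, 0, 5, 0, 4) · 16: (0, 2, 2, 4, 4) · 17: (3, 2, 3, 2, 2) · 18: (2, 0, 5, 0, 4) · 19: (0, 0, 1, 7, 4) · 20: (3, 2, 3, 2, 2) · 21: (3, 2, 3, 2, 2) · 22: (2, 0, 5, 0, 4) · 23: (0, 0, 1, 7, 4)

The 23 indices split into 6 linkage classes (same alcove rep ⇔ same W_13-dot-orbit):

[[1, 3, 4], [2, 6, 7, 9, 16], [5, 8, 15, 18, 22], [10, 14, 19, 23], [11], [12, 13, 17, 20, 21]]
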